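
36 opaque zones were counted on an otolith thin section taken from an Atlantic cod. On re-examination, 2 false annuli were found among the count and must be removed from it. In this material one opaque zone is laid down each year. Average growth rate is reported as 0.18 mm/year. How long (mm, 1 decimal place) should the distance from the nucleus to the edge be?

After corrections the count is 36 − 2 = 34 opaque zones.
34 years at 0.18 mm/year gives 0.18 × 34 = 6.1 mm.

6.1 mm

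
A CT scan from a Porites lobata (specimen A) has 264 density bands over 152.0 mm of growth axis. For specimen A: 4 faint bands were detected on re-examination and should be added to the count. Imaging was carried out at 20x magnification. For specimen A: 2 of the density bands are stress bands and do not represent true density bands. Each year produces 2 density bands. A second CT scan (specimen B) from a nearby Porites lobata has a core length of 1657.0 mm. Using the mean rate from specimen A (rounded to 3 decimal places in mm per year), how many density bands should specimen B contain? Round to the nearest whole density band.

2899 density bands

Specimen A: true density band count = 264 − 2 + 4 = 266.
Specimen A: dividing by 2 density bands per year: 266 / 2 = 133 years.
A: Extension rate ≈ 152.0 / 133 = 1.143 mm per year.
B spans 1657.0 / 1.143 = 1449.69 years; at 2 density bands per year that is 1449.69 × 2 ≈ 2899 density bands.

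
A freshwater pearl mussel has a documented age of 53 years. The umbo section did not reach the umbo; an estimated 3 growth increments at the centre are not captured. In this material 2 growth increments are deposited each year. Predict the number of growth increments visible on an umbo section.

103 growth increments

53 years at 2 growth increments per year gives 53 × 2 = 106 growth increments.
Less the 3 uncaptured growth increments: 106 − 3 = 103.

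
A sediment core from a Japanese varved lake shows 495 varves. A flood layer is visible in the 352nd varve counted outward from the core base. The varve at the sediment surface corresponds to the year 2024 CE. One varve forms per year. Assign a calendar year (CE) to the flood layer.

1881 CE

495 − 352 = 143 varves lie beyond the flood layer toward the sediment surface.
2024 − 143 = 1881 CE.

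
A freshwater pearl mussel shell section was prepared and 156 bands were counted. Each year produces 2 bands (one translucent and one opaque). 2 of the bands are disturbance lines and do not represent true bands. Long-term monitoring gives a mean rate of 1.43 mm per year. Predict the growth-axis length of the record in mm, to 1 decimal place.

Adjusted count: 156 − 2 = 154 bands.
154 bands at 2 per year is 154 / 2 = 77 years.
Predicted length = 1.43 mm/year × 77 years = 110.1 mm.

110.1 mm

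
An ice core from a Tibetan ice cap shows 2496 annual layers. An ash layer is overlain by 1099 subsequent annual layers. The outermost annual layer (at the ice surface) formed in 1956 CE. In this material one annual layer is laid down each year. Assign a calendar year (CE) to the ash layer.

857 CE

There are 1099 annual layers younger than the ash layer.
The annual layer at the ice surface is 1956 CE, so the ash layer dates to 1956 − 1099 = 857 CE.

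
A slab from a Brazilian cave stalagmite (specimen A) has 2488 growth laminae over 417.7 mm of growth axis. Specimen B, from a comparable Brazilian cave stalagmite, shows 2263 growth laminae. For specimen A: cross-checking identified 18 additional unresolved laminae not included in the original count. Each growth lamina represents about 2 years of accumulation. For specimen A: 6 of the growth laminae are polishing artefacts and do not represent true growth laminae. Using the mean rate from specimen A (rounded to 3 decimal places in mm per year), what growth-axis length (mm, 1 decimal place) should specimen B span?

380.2 mm

Specimen A: true growth lamina count = 2488 − 6 + 18 = 2500.
Specimen A: multiplying by 2 years per growth lamina: 2500 × 2 = 5000 years.
A: Mean rate = 417.7 mm / 5000 years ≈ 0.084 mm per year.
Specimen B: multiplying by 2 years per growth lamina: 2263 × 2 = 4526 years. Length of B = 0.084 × 4526 = 380.2 mm.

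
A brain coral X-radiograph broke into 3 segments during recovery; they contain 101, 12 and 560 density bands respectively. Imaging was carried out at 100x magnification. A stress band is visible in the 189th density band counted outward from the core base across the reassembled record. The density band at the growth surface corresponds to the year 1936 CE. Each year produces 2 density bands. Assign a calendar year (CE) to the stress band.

Total density bands = 101 + 12 + 560 = 673.
673 − 189 = 484 density bands lie beyond the stress band toward the growth surface.
With 2 density bands per year, 484 / 2 = 242 years.
Counting back 242 years from 1936 CE places the stress band in 1936 − 242 = 1694 CE.

1694 CE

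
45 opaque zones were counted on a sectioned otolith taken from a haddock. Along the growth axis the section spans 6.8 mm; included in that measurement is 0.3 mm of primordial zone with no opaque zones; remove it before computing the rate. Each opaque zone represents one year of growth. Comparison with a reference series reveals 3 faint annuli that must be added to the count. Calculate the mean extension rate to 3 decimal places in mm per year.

0.135 mm per year

Adjusted count: 45 + 3 = 48 opaque zones.
The growth record spans 6.8 − 0.3 = 6.5 mm.
Mean rate = 6.5 mm / 48 years ≈ 0.135 mm per year.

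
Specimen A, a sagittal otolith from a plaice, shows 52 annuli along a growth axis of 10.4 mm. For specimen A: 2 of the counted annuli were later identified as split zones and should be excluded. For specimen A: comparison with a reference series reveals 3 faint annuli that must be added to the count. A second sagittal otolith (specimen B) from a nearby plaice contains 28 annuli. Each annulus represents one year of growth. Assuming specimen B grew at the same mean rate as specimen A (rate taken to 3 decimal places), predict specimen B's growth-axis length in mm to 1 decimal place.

5.5 mm

Specimen A: correcting the raw count gives 52 − 2 + 3 = 53 true annuli.
A: Mean rate = 10.4 mm / 53 years ≈ 0.196 mm/yr.
B's length ≈ 0.196 × 28 = 5.5 mm.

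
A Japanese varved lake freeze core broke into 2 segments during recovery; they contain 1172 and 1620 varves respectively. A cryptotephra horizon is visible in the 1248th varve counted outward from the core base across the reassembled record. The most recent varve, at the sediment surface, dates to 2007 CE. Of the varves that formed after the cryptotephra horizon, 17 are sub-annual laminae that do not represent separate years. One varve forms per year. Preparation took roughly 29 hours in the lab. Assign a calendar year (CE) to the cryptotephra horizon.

480 CE

Total varves = 1172 + 1620 = 2792.
Between varve 1248 and the sediment surface there are 2792 − 1248 = 1544 varves.
Removing the 17 false varves leaves 1544 − 17 = 1527 true varves beyond the cryptotephra horizon.
Counting back 1527 years from 2007 CE places the cryptotephra horizon in 2007 − 1527 = 480 CE.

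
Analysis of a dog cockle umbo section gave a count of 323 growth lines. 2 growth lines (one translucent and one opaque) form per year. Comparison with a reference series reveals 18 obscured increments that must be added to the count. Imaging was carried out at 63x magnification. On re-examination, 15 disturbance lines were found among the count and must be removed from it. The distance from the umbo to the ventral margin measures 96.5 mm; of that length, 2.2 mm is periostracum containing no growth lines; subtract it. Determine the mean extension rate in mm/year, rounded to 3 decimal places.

0.579 mm/year

Adjusted count: 323 − 15 + 18 = 326 growth lines.
326 growth lines at 2 per year is 326 / 2 = 163 years.
Removing the 2.2 mm offcut leaves 96.5 − 2.2 = 94.3 mm.
94.3 mm over 163 years gives 94.3 / 163 ≈ 0.579 mm/year.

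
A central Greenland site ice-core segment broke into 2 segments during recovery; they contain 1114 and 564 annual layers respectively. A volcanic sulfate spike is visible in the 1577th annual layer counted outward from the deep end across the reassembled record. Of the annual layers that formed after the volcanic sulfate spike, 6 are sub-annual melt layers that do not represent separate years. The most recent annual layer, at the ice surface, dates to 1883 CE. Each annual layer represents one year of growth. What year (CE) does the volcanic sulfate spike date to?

1788 CE

Total annual layers = 1114 + 564 = 1678.
1678 − 1577 = 101 annual layers lie beyond the volcanic sulfate spike toward the ice surface.
Removing the 6 false annual layers leaves 101 − 6 = 95 true annual layers beyond the volcanic sulfate spike.
Counting back 95 years from 1883 CE places the volcanic sulfate spike in 1883 − 95 = 1788 CE.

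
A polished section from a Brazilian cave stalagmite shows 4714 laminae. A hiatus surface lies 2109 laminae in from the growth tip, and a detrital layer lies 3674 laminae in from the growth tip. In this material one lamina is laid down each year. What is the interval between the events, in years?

3674 − 2109 = 1565 laminae lie between the two events.
At one lamina per year, 1565 years elapsed between them.

1565 yr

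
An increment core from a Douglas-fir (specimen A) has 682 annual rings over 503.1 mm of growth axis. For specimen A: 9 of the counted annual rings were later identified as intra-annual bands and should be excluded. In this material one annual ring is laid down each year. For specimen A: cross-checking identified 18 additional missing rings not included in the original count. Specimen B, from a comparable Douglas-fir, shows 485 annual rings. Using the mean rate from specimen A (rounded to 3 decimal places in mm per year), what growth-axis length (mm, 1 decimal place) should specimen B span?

353.1 mm

Specimen A: adjusted count: 682 − 9 + 18 = 691 annual rings.
A: Mean rate = 503.1 mm / 691 years ≈ 0.728 mm/year.
Length of B = 0.728 × 485 = 353.1 mm.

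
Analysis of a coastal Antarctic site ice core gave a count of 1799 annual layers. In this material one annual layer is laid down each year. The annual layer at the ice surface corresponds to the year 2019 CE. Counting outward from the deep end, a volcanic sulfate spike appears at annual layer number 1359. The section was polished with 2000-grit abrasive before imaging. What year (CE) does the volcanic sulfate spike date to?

1579 CE

The volcanic sulfate spike sits at annual layer 1359 from the deep end, so 1799 − 1359 = 440 annual layers formed after it.
2019 − 440 = 1579 CE.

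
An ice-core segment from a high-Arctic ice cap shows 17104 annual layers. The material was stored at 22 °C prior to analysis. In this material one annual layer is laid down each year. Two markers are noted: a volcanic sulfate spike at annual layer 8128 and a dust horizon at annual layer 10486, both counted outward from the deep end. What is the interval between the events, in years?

10486 − 8128 = 2358 annual layers lie between the two events.
At one annual layer per year, 2358 years elapsed between them.

2358 years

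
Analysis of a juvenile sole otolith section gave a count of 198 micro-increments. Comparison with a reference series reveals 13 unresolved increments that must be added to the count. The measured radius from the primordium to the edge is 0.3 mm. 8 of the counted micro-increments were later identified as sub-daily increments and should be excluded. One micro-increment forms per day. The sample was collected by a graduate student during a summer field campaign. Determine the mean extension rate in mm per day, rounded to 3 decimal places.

0.001 mm per day

Adjusted count: 198 − 8 + 13 = 203 micro-increments.
Extension rate ≈ 0.3 / 203 = 0.001 mm per day.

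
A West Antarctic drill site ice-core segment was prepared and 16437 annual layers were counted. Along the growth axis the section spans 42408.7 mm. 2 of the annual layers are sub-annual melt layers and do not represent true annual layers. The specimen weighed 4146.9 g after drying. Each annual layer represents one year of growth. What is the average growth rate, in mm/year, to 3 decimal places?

2.580 mm/year

Correcting the raw count gives 16437 − 2 = 16435 true annual layers.
Mean rate = 42408.7 mm / 16435 years ≈ 2.580 mm/year.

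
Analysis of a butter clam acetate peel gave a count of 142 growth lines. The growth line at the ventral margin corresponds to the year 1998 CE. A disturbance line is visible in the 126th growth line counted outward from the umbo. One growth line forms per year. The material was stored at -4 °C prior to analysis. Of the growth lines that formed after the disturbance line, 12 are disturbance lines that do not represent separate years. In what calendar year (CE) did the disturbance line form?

1994 CE

142 − 126 = 16 growth lines lie beyond the disturbance line toward the ventral margin.
Excluding 12 false growth lines: 16 − 12 = 4.
The growth line at the ventral margin is 1998 CE, so the disturbance line dates to 1998 − 4 = 1994 CE.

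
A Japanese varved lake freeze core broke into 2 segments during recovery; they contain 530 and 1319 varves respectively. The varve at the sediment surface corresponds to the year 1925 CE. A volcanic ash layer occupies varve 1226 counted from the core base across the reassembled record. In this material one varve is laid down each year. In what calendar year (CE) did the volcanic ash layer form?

1302 CE

Total varves = 530 + 1319 = 1849.
1849 − 1226 = 623 varves lie beyond the volcanic ash layer toward the sediment surface.
The varve at the sediment surface is 1925 CE, so the volcanic ash layer dates to 1925 − 623 = 1302 CE.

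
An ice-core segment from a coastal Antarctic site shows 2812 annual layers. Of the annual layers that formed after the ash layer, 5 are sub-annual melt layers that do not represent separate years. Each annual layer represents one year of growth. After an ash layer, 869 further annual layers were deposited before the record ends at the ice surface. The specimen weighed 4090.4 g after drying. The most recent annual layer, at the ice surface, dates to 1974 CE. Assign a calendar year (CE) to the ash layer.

1110 CE

869 annual layers formed after the ash layer.
Removing the 5 false annual layers leaves 869 − 5 = 864 true annual layers beyond the ash layer.
1974 − 864 = 1110 CE.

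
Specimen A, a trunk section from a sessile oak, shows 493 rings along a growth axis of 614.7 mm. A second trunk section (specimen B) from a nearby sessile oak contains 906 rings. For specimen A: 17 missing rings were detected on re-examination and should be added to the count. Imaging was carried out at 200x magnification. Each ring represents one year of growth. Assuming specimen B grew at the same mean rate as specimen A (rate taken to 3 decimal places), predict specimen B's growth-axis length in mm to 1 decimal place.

Specimen A: true ring count = 493 + 17 = 510.
A: Extension rate ≈ 614.7 / 510 = 1.205 mm/yr.
For B, 1.205 mm/year × 906 years = 1091.7 mm.

1091.7 mm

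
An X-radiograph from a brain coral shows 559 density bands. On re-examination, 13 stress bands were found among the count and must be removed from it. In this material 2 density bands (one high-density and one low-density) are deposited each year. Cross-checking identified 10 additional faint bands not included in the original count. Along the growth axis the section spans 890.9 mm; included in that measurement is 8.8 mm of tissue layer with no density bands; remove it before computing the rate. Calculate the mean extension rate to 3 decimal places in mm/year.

3.173 mm/year

True density band count = 559 − 13 + 10 = 556.
Dividing by 2 density bands per year: 556 / 2 = 278 years.
The growth record spans 890.9 − 8.8 = 882.1 mm.
Extension rate ≈ 882.1 / 278 = 3.173 mm/year.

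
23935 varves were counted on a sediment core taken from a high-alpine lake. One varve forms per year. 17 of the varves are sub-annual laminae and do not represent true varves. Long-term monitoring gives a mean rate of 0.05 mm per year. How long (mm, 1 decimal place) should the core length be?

Correcting the raw count gives 23935 − 17 = 23918 true varves.
Predicted length = 0.05 mm/year × 23918 years = 1195.9 mm.

1195.9 mm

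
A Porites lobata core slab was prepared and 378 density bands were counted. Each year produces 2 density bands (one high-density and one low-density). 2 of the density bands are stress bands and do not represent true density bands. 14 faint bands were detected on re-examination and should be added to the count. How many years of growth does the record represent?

195 yr

After corrections the count is 378 − 2 + 14 = 390 density bands.
With 2 density bands per year, 390 / 2 = 195 years.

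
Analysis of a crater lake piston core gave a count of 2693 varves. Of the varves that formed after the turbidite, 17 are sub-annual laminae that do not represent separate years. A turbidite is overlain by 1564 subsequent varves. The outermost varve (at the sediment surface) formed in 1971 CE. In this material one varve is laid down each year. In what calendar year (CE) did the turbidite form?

1564 varves post-date the turbidite.
Removing the 17 false varves leaves 1564 − 17 = 1547 true varves beyond the turbidite.
1971 − 1547 = 424 CE.

424 CE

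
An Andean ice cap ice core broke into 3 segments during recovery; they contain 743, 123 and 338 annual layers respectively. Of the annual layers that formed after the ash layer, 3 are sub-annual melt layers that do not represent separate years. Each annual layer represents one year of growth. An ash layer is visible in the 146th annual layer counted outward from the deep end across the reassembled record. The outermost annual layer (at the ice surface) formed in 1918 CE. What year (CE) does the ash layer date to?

Total annual layers = 743 + 123 + 338 = 1204.
1204 − 146 = 1058 annual layers lie beyond the ash layer toward the ice surface.
1058 − 3 false = 1055 true annual layers after the ash layer.
1918 − 1055 = 863 CE.

863 CE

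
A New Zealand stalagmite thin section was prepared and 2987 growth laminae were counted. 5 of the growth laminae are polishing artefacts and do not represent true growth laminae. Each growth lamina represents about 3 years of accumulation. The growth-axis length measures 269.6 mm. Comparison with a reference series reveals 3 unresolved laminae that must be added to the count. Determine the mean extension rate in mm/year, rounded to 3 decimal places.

After corrections the count is 2987 − 5 + 3 = 2985 growth laminae.
2985 growth laminae at 3 years each span 2985 × 3 = 8955 years.
269.6 mm over 8955 years gives 269.6 / 8955 ≈ 0.030 mm/year.

0.030 mm/year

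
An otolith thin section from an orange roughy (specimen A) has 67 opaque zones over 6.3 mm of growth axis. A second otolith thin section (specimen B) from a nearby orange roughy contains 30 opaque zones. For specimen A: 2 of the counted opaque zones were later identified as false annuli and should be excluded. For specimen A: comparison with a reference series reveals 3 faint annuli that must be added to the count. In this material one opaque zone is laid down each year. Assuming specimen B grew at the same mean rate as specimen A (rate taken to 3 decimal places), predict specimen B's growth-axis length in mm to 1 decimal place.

2.8 mm

Specimen A: true opaque zone count = 67 − 2 + 3 = 68.
A: Mean rate = 6.3 mm / 68 years ≈ 0.093 mm/yr.
For B, 0.093 mm/year × 30 years = 2.8 mm.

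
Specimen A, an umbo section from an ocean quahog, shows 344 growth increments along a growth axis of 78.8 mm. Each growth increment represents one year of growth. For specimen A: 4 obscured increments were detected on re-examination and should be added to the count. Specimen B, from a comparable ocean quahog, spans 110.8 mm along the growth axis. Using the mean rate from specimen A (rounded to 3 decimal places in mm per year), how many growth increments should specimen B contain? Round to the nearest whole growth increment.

Specimen A: correcting the raw count gives 344 + 4 = 348 true growth increments.
A: Mean rate = 78.8 mm / 348 years ≈ 0.226 mm/year.
Specimen B: 110.8 mm / 0.226 mm per year = 490.27 years ≈ 490 growth increments.

490 growth increments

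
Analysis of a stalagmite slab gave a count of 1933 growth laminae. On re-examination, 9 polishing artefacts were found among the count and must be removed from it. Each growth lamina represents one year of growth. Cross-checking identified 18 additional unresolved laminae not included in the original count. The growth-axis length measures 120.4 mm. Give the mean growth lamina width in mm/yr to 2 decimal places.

0.06 mm/yr

Correcting the raw count gives 1933 − 9 + 18 = 1942 true growth laminae.
Extension rate ≈ 120.4 / 1942 = 0.06 mm/yr.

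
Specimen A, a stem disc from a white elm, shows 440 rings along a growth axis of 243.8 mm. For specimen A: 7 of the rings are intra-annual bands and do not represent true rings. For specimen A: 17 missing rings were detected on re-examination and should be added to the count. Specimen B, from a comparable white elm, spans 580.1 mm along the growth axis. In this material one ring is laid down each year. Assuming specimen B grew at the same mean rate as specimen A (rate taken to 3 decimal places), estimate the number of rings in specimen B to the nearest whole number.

Specimen A: adjusted count: 440 − 7 + 17 = 450 rings.
A: Mean rate = 243.8 mm / 450 years ≈ 0.542 mm per year.
For B, 580.1 / 0.542 = 1070.30 years ≈ 1070 rings.

1070 rings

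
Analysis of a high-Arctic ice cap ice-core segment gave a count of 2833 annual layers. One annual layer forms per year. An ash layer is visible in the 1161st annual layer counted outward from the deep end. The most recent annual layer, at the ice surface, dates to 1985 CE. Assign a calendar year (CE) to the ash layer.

313 CE

The ash layer sits at annual layer 1161 from the deep end, so 2833 − 1161 = 1672 annual layers formed after it.
The annual layer at the ice surface is 1985 CE, so the ash layer dates to 1985 − 1672 = 313 CE.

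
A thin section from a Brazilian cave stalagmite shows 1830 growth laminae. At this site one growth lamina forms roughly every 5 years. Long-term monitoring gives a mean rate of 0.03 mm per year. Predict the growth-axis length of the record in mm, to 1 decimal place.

At 5 years per growth lamina, 1830 × 5 = 9150 years.
Length ≈ 0.03 × 9150 = 274.5 mm.

274.5 mm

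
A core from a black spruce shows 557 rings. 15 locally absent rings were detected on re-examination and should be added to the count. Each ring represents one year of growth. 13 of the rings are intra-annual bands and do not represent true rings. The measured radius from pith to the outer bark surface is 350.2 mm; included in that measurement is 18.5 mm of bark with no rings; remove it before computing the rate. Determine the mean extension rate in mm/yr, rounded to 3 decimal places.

0.593 mm/yr

After corrections the count is 557 − 13 + 15 = 559 rings.
Removing the 18.5 mm offcut leaves 350.2 − 18.5 = 331.7 mm.
Mean rate = 331.7 mm / 559 years ≈ 0.593 mm/yr.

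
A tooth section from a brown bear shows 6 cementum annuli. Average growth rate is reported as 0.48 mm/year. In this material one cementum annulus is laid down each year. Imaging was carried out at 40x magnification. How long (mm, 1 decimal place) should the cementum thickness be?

2.9 mm

6 years of growth are recorded.
Length ≈ 0.48 × 6 = 2.9 mm.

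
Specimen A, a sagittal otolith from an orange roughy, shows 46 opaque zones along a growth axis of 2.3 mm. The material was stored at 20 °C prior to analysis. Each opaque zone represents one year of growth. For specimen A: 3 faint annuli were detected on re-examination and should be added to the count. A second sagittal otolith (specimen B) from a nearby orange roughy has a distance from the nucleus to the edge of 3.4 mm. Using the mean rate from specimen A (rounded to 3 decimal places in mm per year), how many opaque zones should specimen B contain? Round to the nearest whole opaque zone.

Specimen A: correcting the raw count gives 46 + 3 = 49 true opaque zones.
A: Mean rate = 2.3 mm / 49 years ≈ 0.047 mm/year.
For B, 3.4 / 0.047 = 72.34 years ≈ 72 opaque zones.

72 opaque zones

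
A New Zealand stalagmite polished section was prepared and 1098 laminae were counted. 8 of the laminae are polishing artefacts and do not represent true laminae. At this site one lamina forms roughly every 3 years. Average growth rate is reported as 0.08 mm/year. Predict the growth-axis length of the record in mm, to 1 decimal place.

261.6 mm

Correcting the raw count gives 1098 − 8 = 1090 true laminae.
At 3 years per lamina, 1090 × 3 = 3270 years.
3270 years at 0.08 mm/year gives 0.08 × 3270 = 261.6 mm.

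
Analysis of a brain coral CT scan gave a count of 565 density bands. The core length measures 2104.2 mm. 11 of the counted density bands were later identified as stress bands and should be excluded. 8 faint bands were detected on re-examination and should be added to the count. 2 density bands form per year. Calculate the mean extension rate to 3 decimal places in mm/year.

True density band count = 565 − 11 + 8 = 562.
With 2 density bands per year, 562 / 2 = 281 years.
Mean rate = 2104.2 mm / 281 years ≈ 7.488 mm/year.

7.488 mm/year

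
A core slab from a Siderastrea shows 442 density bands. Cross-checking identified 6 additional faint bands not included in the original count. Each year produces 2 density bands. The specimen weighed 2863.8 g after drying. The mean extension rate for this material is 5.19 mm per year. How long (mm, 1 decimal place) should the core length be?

1162.6 mm

Correcting the raw count gives 442 + 6 = 448 true density bands.
With 2 density bands per year, 448 / 2 = 224 years.
Length ≈ 5.19 × 224 = 1162.6 mm.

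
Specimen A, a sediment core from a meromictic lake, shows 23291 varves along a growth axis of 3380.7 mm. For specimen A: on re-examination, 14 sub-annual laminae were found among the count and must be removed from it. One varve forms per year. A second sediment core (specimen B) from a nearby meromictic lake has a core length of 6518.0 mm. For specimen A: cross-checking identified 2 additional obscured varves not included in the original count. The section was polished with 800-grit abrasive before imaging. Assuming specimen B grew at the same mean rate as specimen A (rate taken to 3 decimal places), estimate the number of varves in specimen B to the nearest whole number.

44952 varves

Specimen A: correcting the raw count gives 23291 − 14 + 2 = 23279 true varves.
A: Extension rate ≈ 3380.7 / 23279 = 0.145 mm/yr.
Specimen B: 6518.0 mm / 0.145 mm per year = 44951.72 years ≈ 44952 varves.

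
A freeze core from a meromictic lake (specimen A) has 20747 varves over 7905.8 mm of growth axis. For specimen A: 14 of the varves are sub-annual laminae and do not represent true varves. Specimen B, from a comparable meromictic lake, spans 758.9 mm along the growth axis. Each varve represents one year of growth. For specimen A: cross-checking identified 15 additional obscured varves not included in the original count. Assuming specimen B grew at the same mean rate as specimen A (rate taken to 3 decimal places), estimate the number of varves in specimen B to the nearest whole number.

Specimen A: adjusted count: 20747 − 14 + 15 = 20748 varves.
A: 7905.8 mm over 20748 years gives 7905.8 / 20748 ≈ 0.381 mm/year.
B spans 758.9 / 0.381 = 1991.86 years ≈ 1992 varves.

1992 varves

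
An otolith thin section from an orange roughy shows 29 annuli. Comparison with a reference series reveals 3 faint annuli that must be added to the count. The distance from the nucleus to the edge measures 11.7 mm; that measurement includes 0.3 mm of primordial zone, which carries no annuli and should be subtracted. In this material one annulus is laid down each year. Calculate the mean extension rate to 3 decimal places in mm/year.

0.356 mm/year

True annulus count = 29 + 3 = 32.
Removing the 0.3 mm offcut leaves 11.7 − 0.3 = 11.4 mm.
Extension rate ≈ 11.4 / 32 = 0.356 mm/year.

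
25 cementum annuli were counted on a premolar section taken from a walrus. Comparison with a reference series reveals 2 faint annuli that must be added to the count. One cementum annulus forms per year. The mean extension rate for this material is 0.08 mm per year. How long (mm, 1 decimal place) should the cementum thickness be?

Adjusted count: 25 + 2 = 27 cementum annuli.
Length ≈ 0.08 × 27 = 2.2 mm.

2.2 mm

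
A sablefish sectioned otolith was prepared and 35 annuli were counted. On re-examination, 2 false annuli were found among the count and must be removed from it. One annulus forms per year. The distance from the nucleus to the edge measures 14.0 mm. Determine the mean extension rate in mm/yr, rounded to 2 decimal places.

0.42 mm/yr

After corrections the count is 35 − 2 = 33 annuli.
Mean rate = 14.0 mm / 33 years ≈ 0.42 mm/yr.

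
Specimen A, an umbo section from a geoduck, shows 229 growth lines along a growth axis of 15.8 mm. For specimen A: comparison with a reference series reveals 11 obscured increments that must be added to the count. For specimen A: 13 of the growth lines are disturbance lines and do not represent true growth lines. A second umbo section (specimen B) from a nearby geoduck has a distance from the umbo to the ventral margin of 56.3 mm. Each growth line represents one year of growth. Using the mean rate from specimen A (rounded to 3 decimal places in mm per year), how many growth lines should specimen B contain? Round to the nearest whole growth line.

804 growth lines

Specimen A: correcting the raw count gives 229 − 13 + 11 = 227 true growth lines.
A: 15.8 mm over 227 years gives 15.8 / 227 ≈ 0.070 mm/year.
Specimen B: 56.3 mm / 0.070 mm per year = 804.29 years ≈ 804 growth lines.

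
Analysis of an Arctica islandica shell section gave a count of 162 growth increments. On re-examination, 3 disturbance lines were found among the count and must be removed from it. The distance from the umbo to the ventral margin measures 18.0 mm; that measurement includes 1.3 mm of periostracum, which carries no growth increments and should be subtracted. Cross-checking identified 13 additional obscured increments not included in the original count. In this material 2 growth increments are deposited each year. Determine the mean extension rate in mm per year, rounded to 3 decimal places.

After corrections the count is 162 − 3 + 13 = 172 growth increments.
With 2 growth increments per year, 172 / 2 = 86 years.
Removing the 1.3 mm offcut leaves 18.0 − 1.3 = 16.7 mm.
Extension rate ≈ 16.7 / 86 = 0.194 mm per year.

0.194 mm per year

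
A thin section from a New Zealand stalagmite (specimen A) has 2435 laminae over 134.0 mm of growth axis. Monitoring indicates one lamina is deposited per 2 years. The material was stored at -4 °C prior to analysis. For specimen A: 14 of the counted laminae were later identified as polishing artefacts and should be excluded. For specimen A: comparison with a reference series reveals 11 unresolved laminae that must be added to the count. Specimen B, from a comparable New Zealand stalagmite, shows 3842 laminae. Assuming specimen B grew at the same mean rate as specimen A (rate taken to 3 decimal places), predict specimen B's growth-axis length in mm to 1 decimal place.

Specimen A: true lamina count = 2435 − 14 + 11 = 2432.
Specimen A: multiplying by 2 years per lamina: 2432 × 2 = 4864 years.
A: 134.0 mm over 4864 years gives 134.0 / 4864 ≈ 0.028 mm per year.
Specimen B: multiplying by 2 years per lamina: 3842 × 2 = 7684 years. For B, 0.028 mm/year × 7684 years = 215.2 mm.

215.2 mm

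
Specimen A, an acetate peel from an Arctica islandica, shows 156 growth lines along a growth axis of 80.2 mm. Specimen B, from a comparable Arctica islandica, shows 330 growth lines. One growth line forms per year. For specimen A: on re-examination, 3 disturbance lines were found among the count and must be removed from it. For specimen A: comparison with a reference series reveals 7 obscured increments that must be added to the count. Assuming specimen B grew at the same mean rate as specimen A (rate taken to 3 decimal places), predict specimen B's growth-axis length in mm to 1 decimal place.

Specimen A: true growth line count = 156 − 3 + 7 = 160.
A: 80.2 mm over 160 years gives 80.2 / 160 ≈ 0.501 mm/yr.
For B, 0.501 mm/year × 330 years = 165.3 mm.

165.3 mm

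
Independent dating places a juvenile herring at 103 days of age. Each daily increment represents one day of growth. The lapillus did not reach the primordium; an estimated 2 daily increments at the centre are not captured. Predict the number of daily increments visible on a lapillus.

Expected daily increments over 103 days: 103.
Subtracting the 2 daily increments not captured gives 103 − 2 = 101 daily increments in the record.

101 daily increments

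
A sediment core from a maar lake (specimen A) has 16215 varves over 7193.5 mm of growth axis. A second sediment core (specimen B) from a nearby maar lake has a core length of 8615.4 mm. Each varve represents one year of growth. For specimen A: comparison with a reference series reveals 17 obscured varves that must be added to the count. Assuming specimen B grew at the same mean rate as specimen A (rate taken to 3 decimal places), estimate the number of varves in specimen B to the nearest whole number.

Specimen A: true varve count = 16215 + 17 = 16232.
A: Mean rate = 7193.5 mm / 16232 years ≈ 0.443 mm/yr.
For B, 8615.4 / 0.443 = 19447.86 years ≈ 19448 varves.

19448 varves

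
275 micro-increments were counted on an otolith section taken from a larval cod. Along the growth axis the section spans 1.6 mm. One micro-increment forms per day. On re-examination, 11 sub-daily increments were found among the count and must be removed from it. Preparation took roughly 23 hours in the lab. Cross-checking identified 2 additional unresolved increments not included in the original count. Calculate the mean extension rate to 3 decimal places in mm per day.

0.006 mm per day

Adjusted count: 275 − 11 + 2 = 266 micro-increments.
Mean rate = 1.6 mm / 266 days ≈ 0.006 mm per day.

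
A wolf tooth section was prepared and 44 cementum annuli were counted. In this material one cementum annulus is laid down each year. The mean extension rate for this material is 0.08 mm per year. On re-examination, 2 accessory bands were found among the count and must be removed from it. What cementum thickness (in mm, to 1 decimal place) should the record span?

3.4 mm

Correcting the raw count gives 44 − 2 = 42 true cementum annuli.
Length ≈ 0.08 × 42 = 3.4 mm.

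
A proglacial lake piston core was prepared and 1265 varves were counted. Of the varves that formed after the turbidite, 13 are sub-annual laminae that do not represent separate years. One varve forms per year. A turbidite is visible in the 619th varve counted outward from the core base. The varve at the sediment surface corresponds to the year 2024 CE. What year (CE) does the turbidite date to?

1265 − 619 = 646 varves lie beyond the turbidite toward the sediment surface.
Excluding 13 false varves: 646 − 13 = 633.
Counting back 633 years from 2024 CE places the turbidite in 2024 − 633 = 1391 CE.

1391 CE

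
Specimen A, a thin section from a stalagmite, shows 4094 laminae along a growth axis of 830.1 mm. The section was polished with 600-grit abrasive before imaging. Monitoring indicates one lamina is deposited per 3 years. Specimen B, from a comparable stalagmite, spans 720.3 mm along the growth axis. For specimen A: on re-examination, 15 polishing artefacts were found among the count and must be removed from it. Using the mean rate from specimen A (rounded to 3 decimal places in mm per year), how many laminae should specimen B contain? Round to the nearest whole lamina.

3531 laminae

Specimen A: true lamina count = 4094 − 15 = 4079.
Specimen A: multiplying by 3 years per lamina: 4079 × 3 = 12237 years.
A: Extension rate ≈ 830.1 / 12237 = 0.068 mm per year.
B spans 720.3 / 0.068 = 10592.65 years; at 3 years per lamina that is 10592.65 / 3 ≈ 3531 laminae.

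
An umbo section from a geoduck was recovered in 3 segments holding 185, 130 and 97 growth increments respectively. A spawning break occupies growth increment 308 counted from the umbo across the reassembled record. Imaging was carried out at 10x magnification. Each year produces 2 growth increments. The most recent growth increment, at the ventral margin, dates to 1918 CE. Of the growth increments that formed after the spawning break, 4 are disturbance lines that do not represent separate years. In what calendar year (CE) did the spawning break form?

Total growth increments = 185 + 130 + 97 = 412.
412 − 308 = 104 growth increments lie beyond the spawning break toward the ventral margin.
Excluding 4 false growth increments: 104 − 4 = 100.
With 2 growth increments per year, 100 / 2 = 50 years.
Counting back 50 years from 1918 CE places the spawning break in 1918 − 50 = 1868 CE.

1868 CE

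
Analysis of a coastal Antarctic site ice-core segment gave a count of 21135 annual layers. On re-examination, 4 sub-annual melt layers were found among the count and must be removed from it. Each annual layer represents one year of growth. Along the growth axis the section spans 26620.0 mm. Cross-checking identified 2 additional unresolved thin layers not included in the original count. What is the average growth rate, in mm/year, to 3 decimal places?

True annual layer count = 21135 − 4 + 2 = 21133.
Extension rate ≈ 26620.0 / 21133 = 1.260 mm/year.

1.260 mm/year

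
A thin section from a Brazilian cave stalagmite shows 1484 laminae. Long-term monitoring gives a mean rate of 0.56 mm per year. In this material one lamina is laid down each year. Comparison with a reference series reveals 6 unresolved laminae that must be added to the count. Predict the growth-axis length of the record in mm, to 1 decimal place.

834.4 mm

After corrections the count is 1484 + 6 = 1490 laminae.
Predicted length = 0.56 mm/year × 1490 years = 834.4 mm.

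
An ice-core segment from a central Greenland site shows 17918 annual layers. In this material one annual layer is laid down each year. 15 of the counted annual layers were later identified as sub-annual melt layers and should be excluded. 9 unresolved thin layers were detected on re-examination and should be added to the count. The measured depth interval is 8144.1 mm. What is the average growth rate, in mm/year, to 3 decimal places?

Correcting the raw count gives 17918 − 15 + 9 = 17912 true annual layers.
8144.1 mm over 17912 years gives 8144.1 / 17912 ≈ 0.455 mm/year.

0.455 mm/year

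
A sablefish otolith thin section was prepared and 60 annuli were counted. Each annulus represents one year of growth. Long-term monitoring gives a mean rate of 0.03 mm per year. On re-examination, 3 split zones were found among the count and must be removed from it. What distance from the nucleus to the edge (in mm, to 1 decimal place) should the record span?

1.7 mm

Adjusted count: 60 − 3 = 57 annuli.
Predicted length = 0.03 mm/year × 57 years = 1.7 mm.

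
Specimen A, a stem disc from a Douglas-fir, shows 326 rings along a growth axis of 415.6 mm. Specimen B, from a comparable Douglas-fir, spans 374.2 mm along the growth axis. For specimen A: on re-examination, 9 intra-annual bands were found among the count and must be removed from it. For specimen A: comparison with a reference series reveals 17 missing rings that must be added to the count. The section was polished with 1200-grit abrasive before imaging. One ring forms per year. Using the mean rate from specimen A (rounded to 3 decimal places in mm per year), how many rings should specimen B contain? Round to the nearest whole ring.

301 rings

Specimen A: after corrections the count is 326 − 9 + 17 = 334 rings.
A: Mean rate = 415.6 mm / 334 years ≈ 1.244 mm per year.
B spans 374.2 / 1.244 = 300.80 years ≈ 301 rings.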